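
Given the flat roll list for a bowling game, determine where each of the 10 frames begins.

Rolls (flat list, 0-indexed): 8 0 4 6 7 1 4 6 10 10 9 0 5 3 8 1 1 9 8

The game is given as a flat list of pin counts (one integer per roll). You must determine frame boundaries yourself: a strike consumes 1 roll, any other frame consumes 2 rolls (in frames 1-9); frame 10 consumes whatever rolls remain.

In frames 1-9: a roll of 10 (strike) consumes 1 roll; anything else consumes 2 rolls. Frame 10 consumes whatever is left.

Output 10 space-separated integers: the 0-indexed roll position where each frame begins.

Answer: 0 2 4 6 8 9 10 12 14 16

Derivation:
Frame 1 starts at roll index 0: rolls=8,0 (sum=8), consumes 2 rolls
Frame 2 starts at roll index 2: rolls=4,6 (sum=10), consumes 2 rolls
Frame 3 starts at roll index 4: rolls=7,1 (sum=8), consumes 2 rolls
Frame 4 starts at roll index 6: rolls=4,6 (sum=10), consumes 2 rolls
Frame 5 starts at roll index 8: roll=10 (strike), consumes 1 roll
Frame 6 starts at roll index 9: roll=10 (strike), consumes 1 roll
Frame 7 starts at roll index 10: rolls=9,0 (sum=9), consumes 2 rolls
Frame 8 starts at roll index 12: rolls=5,3 (sum=8), consumes 2 rolls
Frame 9 starts at roll index 14: rolls=8,1 (sum=9), consumes 2 rolls
Frame 10 starts at roll index 16: 3 remaining rolls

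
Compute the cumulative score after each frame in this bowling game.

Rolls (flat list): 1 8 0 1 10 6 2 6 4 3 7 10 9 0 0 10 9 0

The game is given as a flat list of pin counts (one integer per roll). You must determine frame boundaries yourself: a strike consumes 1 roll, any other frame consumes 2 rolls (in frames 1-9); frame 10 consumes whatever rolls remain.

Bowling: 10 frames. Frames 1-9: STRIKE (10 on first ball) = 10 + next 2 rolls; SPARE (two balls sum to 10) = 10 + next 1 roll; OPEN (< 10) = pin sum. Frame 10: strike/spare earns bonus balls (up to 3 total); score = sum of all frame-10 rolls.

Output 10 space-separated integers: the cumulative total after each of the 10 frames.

Frame 1: OPEN (1+8=9). Cumulative: 9
Frame 2: OPEN (0+1=1). Cumulative: 10
Frame 3: STRIKE. 10 + next two rolls (6+2) = 18. Cumulative: 28
Frame 4: OPEN (6+2=8). Cumulative: 36
Frame 5: SPARE (6+4=10). 10 + next roll (3) = 13. Cumulative: 49
Frame 6: SPARE (3+7=10). 10 + next roll (10) = 20. Cumulative: 69
Frame 7: STRIKE. 10 + next two rolls (9+0) = 19. Cumulative: 88
Frame 8: OPEN (9+0=9). Cumulative: 97
Frame 9: SPARE (0+10=10). 10 + next roll (9) = 19. Cumulative: 116
Frame 10: OPEN. Sum of all frame-10 rolls (9+0) = 9. Cumulative: 125

Answer: 9 10 28 36 49 69 88 97 116 125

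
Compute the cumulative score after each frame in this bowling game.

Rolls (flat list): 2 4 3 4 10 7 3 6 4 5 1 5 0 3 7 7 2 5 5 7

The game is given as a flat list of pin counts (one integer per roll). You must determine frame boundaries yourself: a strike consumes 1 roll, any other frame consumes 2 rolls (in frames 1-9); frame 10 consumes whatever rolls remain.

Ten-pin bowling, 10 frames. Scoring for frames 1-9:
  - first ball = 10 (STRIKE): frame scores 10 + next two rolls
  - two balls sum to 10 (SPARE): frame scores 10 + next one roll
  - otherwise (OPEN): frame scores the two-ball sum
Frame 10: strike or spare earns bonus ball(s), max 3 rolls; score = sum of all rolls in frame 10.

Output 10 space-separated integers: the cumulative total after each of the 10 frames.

Frame 1: OPEN (2+4=6). Cumulative: 6
Frame 2: OPEN (3+4=7). Cumulative: 13
Frame 3: STRIKE. 10 + next two rolls (7+3) = 20. Cumulative: 33
Frame 4: SPARE (7+3=10). 10 + next roll (6) = 16. Cumulative: 49
Frame 5: SPARE (6+4=10). 10 + next roll (5) = 15. Cumulative: 64
Frame 6: OPEN (5+1=6). Cumulative: 70
Frame 7: OPEN (5+0=5). Cumulative: 75
Frame 8: SPARE (3+7=10). 10 + next roll (7) = 17. Cumulative: 92
Frame 9: OPEN (7+2=9). Cumulative: 101
Frame 10: SPARE. Sum of all frame-10 rolls (5+5+7) = 17. Cumulative: 118

Answer: 6 13 33 49 64 70 75 92 101 118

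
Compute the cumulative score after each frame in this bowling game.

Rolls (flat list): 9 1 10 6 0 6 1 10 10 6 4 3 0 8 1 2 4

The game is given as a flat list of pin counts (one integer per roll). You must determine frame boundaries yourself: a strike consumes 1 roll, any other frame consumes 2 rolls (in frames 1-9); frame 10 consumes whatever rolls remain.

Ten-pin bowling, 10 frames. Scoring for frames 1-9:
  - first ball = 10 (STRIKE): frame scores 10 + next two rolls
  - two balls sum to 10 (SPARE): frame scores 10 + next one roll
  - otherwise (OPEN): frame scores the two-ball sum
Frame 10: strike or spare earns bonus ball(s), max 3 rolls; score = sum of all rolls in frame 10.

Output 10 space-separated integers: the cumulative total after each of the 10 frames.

Answer: 20 36 42 49 75 95 108 111 120 126

Derivation:
Frame 1: SPARE (9+1=10). 10 + next roll (10) = 20. Cumulative: 20
Frame 2: STRIKE. 10 + next two rolls (6+0) = 16. Cumulative: 36
Frame 3: OPEN (6+0=6). Cumulative: 42
Frame 4: OPEN (6+1=7). Cumulative: 49
Frame 5: STRIKE. 10 + next two rolls (10+6) = 26. Cumulative: 75
Frame 6: STRIKE. 10 + next two rolls (6+4) = 20. Cumulative: 95
Frame 7: SPARE (6+4=10). 10 + next roll (3) = 13. Cumulative: 108
Frame 8: OPEN (3+0=3). Cumulative: 111
Frame 9: OPEN (8+1=9). Cumulative: 120
Frame 10: OPEN. Sum of all frame-10 rolls (2+4) = 6. Cumulative: 126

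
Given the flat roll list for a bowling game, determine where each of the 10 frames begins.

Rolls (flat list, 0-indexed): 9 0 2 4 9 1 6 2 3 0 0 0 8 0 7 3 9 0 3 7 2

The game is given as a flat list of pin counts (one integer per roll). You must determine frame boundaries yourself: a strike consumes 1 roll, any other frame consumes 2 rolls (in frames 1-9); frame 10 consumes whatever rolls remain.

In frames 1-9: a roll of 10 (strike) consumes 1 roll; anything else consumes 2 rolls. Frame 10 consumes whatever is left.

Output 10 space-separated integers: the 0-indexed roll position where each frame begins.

Answer: 0 2 4 6 8 10 12 14 16 18

Derivation:
Frame 1 starts at roll index 0: rolls=9,0 (sum=9), consumes 2 rolls
Frame 2 starts at roll index 2: rolls=2,4 (sum=6), consumes 2 rolls
Frame 3 starts at roll index 4: rolls=9,1 (sum=10), consumes 2 rolls
Frame 4 starts at roll index 6: rolls=6,2 (sum=8), consumes 2 rolls
Frame 5 starts at roll index 8: rolls=3,0 (sum=3), consumes 2 rolls
Frame 6 starts at roll index 10: rolls=0,0 (sum=0), consumes 2 rolls
Frame 7 starts at roll index 12: rolls=8,0 (sum=8), consumes 2 rolls
Frame 8 starts at roll index 14: rolls=7,3 (sum=10), consumes 2 rolls
Frame 9 starts at roll index 16: rolls=9,0 (sum=9), consumes 2 rolls
Frame 10 starts at roll index 18: 3 remaining rolls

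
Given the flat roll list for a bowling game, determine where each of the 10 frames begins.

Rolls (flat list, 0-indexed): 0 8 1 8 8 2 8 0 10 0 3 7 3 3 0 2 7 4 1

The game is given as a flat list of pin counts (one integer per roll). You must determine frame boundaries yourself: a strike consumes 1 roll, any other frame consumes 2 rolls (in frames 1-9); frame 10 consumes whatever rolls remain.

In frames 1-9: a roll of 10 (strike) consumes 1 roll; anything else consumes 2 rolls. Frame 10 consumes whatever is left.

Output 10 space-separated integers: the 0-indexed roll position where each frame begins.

Answer: 0 2 4 6 8 9 11 13 15 17

Derivation:
Frame 1 starts at roll index 0: rolls=0,8 (sum=8), consumes 2 rolls
Frame 2 starts at roll index 2: rolls=1,8 (sum=9), consumes 2 rolls
Frame 3 starts at roll index 4: rolls=8,2 (sum=10), consumes 2 rolls
Frame 4 starts at roll index 6: rolls=8,0 (sum=8), consumes 2 rolls
Frame 5 starts at roll index 8: roll=10 (strike), consumes 1 roll
Frame 6 starts at roll index 9: rolls=0,3 (sum=3), consumes 2 rolls
Frame 7 starts at roll index 11: rolls=7,3 (sum=10), consumes 2 rolls
Frame 8 starts at roll index 13: rolls=3,0 (sum=3), consumes 2 rolls
Frame 9 starts at roll index 15: rolls=2,7 (sum=9), consumes 2 rolls
Frame 10 starts at roll index 17: 2 remaining rolls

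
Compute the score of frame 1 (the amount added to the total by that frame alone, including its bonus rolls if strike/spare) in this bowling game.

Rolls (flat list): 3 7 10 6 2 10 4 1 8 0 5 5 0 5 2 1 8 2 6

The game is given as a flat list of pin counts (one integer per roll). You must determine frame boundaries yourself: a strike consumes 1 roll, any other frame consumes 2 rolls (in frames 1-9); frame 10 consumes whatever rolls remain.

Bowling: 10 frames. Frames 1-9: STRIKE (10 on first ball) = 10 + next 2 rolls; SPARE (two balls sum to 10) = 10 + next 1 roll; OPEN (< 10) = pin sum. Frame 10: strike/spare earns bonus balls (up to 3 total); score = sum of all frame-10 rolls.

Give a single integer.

Answer: 20

Derivation:
Frame 1: SPARE (3+7=10). 10 + next roll (10) = 20. Cumulative: 20
Frame 2: STRIKE. 10 + next two rolls (6+2) = 18. Cumulative: 38
Frame 3: OPEN (6+2=8). Cumulative: 46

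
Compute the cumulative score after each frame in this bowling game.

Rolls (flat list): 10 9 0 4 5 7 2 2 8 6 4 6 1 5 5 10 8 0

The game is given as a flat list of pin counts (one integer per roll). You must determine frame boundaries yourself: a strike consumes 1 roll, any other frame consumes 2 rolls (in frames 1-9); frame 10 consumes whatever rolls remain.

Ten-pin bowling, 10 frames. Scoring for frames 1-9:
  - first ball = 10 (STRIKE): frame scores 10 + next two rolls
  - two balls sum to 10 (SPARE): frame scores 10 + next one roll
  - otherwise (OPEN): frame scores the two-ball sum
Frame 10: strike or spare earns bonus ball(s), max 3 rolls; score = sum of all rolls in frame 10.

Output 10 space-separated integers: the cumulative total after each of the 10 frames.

Answer: 19 28 37 46 62 78 85 105 123 131

Derivation:
Frame 1: STRIKE. 10 + next two rolls (9+0) = 19. Cumulative: 19
Frame 2: OPEN (9+0=9). Cumulative: 28
Frame 3: OPEN (4+5=9). Cumulative: 37
Frame 4: OPEN (7+2=9). Cumulative: 46
Frame 5: SPARE (2+8=10). 10 + next roll (6) = 16. Cumulative: 62
Frame 6: SPARE (6+4=10). 10 + next roll (6) = 16. Cumulative: 78
Frame 7: OPEN (6+1=7). Cumulative: 85
Frame 8: SPARE (5+5=10). 10 + next roll (10) = 20. Cumulative: 105
Frame 9: STRIKE. 10 + next two rolls (8+0) = 18. Cumulative: 123
Frame 10: OPEN. Sum of all frame-10 rolls (8+0) = 8. Cumulative: 131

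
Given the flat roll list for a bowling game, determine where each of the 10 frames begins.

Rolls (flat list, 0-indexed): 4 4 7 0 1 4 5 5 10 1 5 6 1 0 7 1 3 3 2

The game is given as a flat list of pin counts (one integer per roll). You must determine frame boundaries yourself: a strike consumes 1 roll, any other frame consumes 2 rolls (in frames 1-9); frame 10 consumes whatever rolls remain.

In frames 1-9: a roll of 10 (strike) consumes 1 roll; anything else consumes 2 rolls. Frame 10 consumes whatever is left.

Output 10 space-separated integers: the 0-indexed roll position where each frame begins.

Answer: 0 2 4 6 8 9 11 13 15 17

Derivation:
Frame 1 starts at roll index 0: rolls=4,4 (sum=8), consumes 2 rolls
Frame 2 starts at roll index 2: rolls=7,0 (sum=7), consumes 2 rolls
Frame 3 starts at roll index 4: rolls=1,4 (sum=5), consumes 2 rolls
Frame 4 starts at roll index 6: rolls=5,5 (sum=10), consumes 2 rolls
Frame 5 starts at roll index 8: roll=10 (strike), consumes 1 roll
Frame 6 starts at roll index 9: rolls=1,5 (sum=6), consumes 2 rolls
Frame 7 starts at roll index 11: rolls=6,1 (sum=7), consumes 2 rolls
Frame 8 starts at roll index 13: rolls=0,7 (sum=7), consumes 2 rolls
Frame 9 starts at roll index 15: rolls=1,3 (sum=4), consumes 2 rolls
Frame 10 starts at roll index 17: 2 remaining rolls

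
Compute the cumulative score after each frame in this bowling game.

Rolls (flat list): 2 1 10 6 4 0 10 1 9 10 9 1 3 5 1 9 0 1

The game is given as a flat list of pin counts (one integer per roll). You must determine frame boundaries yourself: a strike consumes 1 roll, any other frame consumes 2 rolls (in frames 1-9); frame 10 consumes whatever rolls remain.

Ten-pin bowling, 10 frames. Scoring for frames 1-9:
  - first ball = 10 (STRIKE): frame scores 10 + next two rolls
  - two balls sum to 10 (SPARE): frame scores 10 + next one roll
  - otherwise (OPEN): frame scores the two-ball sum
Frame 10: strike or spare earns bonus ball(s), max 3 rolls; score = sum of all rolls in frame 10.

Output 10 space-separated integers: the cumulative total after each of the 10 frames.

Answer: 3 23 33 44 64 84 97 105 115 116

Derivation:
Frame 1: OPEN (2+1=3). Cumulative: 3
Frame 2: STRIKE. 10 + next two rolls (6+4) = 20. Cumulative: 23
Frame 3: SPARE (6+4=10). 10 + next roll (0) = 10. Cumulative: 33
Frame 4: SPARE (0+10=10). 10 + next roll (1) = 11. Cumulative: 44
Frame 5: SPARE (1+9=10). 10 + next roll (10) = 20. Cumulative: 64
Frame 6: STRIKE. 10 + next two rolls (9+1) = 20. Cumulative: 84
Frame 7: SPARE (9+1=10). 10 + next roll (3) = 13. Cumulative: 97
Frame 8: OPEN (3+5=8). Cumulative: 105
Frame 9: SPARE (1+9=10). 10 + next roll (0) = 10. Cumulative: 115
Frame 10: OPEN. Sum of all frame-10 rolls (0+1) = 1. Cumulative: 116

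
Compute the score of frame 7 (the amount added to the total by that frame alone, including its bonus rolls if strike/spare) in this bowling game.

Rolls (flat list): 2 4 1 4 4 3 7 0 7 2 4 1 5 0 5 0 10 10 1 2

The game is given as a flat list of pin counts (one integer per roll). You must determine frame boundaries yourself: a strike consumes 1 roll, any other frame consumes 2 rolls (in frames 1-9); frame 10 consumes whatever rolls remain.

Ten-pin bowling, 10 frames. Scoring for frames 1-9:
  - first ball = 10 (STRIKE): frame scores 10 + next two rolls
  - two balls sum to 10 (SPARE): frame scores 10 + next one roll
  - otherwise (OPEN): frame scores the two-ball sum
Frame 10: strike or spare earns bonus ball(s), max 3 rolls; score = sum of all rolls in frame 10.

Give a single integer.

Frame 1: OPEN (2+4=6). Cumulative: 6
Frame 2: OPEN (1+4=5). Cumulative: 11
Frame 3: OPEN (4+3=7). Cumulative: 18
Frame 4: OPEN (7+0=7). Cumulative: 25
Frame 5: OPEN (7+2=9). Cumulative: 34
Frame 6: OPEN (4+1=5). Cumulative: 39
Frame 7: OPEN (5+0=5). Cumulative: 44
Frame 8: OPEN (5+0=5). Cumulative: 49
Frame 9: STRIKE. 10 + next two rolls (10+1) = 21. Cumulative: 70

Answer: 5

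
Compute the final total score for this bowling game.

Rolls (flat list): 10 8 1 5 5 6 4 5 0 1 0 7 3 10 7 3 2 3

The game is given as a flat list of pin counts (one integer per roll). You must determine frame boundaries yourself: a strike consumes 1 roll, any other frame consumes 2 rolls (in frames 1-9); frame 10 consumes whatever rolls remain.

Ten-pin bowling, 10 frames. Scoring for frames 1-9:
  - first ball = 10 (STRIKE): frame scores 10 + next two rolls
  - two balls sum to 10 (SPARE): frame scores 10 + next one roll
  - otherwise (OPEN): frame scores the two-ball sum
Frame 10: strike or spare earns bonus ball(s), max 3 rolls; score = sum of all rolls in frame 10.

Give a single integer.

Answer: 122

Derivation:
Frame 1: STRIKE. 10 + next two rolls (8+1) = 19. Cumulative: 19
Frame 2: OPEN (8+1=9). Cumulative: 28
Frame 3: SPARE (5+5=10). 10 + next roll (6) = 16. Cumulative: 44
Frame 4: SPARE (6+4=10). 10 + next roll (5) = 15. Cumulative: 59
Frame 5: OPEN (5+0=5). Cumulative: 64
Frame 6: OPEN (1+0=1). Cumulative: 65
Frame 7: SPARE (7+3=10). 10 + next roll (10) = 20. Cumulative: 85
Frame 8: STRIKE. 10 + next two rolls (7+3) = 20. Cumulative: 105
Frame 9: SPARE (7+3=10). 10 + next roll (2) = 12. Cumulative: 117
Frame 10: OPEN. Sum of all frame-10 rolls (2+3) = 5. Cumulative: 122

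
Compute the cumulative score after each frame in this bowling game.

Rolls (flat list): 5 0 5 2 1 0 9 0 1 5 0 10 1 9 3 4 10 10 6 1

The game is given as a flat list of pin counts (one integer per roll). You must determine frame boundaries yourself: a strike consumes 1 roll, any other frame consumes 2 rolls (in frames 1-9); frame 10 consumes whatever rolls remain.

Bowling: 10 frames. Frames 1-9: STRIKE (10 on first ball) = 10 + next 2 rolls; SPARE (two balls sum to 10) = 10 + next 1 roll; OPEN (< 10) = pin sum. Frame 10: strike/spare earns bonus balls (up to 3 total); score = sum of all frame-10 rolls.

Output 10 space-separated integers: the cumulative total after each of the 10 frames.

Frame 1: OPEN (5+0=5). Cumulative: 5
Frame 2: OPEN (5+2=7). Cumulative: 12
Frame 3: OPEN (1+0=1). Cumulative: 13
Frame 4: OPEN (9+0=9). Cumulative: 22
Frame 5: OPEN (1+5=6). Cumulative: 28
Frame 6: SPARE (0+10=10). 10 + next roll (1) = 11. Cumulative: 39
Frame 7: SPARE (1+9=10). 10 + next roll (3) = 13. Cumulative: 52
Frame 8: OPEN (3+4=7). Cumulative: 59
Frame 9: STRIKE. 10 + next two rolls (10+6) = 26. Cumulative: 85
Frame 10: STRIKE. Sum of all frame-10 rolls (10+6+1) = 17. Cumulative: 102

Answer: 5 12 13 22 28 39 52 59 85 102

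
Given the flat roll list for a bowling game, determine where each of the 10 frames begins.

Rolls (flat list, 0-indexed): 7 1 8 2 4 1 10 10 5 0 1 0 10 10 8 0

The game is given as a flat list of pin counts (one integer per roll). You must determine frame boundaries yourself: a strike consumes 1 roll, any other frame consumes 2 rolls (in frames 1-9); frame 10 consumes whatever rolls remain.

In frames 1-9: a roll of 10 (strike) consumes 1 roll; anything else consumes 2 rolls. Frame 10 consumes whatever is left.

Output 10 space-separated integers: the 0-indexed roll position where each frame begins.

Frame 1 starts at roll index 0: rolls=7,1 (sum=8), consumes 2 rolls
Frame 2 starts at roll index 2: rolls=8,2 (sum=10), consumes 2 rolls
Frame 3 starts at roll index 4: rolls=4,1 (sum=5), consumes 2 rolls
Frame 4 starts at roll index 6: roll=10 (strike), consumes 1 roll
Frame 5 starts at roll index 7: roll=10 (strike), consumes 1 roll
Frame 6 starts at roll index 8: rolls=5,0 (sum=5), consumes 2 rolls
Frame 7 starts at roll index 10: rolls=1,0 (sum=1), consumes 2 rolls
Frame 8 starts at roll index 12: roll=10 (strike), consumes 1 roll
Frame 9 starts at roll index 13: roll=10 (strike), consumes 1 roll
Frame 10 starts at roll index 14: 2 remaining rolls

Answer: 0 2 4 6 7 8 10 12 13 14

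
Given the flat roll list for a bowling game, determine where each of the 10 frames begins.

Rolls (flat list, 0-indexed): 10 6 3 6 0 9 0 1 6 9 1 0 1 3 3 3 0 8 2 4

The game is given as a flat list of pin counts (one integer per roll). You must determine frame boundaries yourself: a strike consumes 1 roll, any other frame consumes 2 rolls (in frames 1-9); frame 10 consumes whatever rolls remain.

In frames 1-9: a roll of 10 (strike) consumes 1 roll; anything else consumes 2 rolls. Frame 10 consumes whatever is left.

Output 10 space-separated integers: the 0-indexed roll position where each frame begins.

Frame 1 starts at roll index 0: roll=10 (strike), consumes 1 roll
Frame 2 starts at roll index 1: rolls=6,3 (sum=9), consumes 2 rolls
Frame 3 starts at roll index 3: rolls=6,0 (sum=6), consumes 2 rolls
Frame 4 starts at roll index 5: rolls=9,0 (sum=9), consumes 2 rolls
Frame 5 starts at roll index 7: rolls=1,6 (sum=7), consumes 2 rolls
Frame 6 starts at roll index 9: rolls=9,1 (sum=10), consumes 2 rolls
Frame 7 starts at roll index 11: rolls=0,1 (sum=1), consumes 2 rolls
Frame 8 starts at roll index 13: rolls=3,3 (sum=6), consumes 2 rolls
Frame 9 starts at roll index 15: rolls=3,0 (sum=3), consumes 2 rolls
Frame 10 starts at roll index 17: 3 remaining rolls

Answer: 0 1 3 5 7 9 11 13 15 17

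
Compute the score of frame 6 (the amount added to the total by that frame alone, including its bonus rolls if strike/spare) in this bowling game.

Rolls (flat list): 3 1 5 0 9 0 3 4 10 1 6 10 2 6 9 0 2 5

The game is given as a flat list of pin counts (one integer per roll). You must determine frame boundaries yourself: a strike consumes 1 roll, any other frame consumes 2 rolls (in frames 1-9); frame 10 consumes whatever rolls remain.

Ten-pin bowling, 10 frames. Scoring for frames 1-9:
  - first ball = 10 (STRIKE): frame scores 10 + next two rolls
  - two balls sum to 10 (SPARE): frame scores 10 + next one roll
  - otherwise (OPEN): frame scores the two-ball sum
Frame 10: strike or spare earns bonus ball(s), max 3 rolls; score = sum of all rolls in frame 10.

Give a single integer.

Frame 1: OPEN (3+1=4). Cumulative: 4
Frame 2: OPEN (5+0=5). Cumulative: 9
Frame 3: OPEN (9+0=9). Cumulative: 18
Frame 4: OPEN (3+4=7). Cumulative: 25
Frame 5: STRIKE. 10 + next two rolls (1+6) = 17. Cumulative: 42
Frame 6: OPEN (1+6=7). Cumulative: 49
Frame 7: STRIKE. 10 + next two rolls (2+6) = 18. Cumulative: 67
Frame 8: OPEN (2+6=8). Cumulative: 75

Answer: 7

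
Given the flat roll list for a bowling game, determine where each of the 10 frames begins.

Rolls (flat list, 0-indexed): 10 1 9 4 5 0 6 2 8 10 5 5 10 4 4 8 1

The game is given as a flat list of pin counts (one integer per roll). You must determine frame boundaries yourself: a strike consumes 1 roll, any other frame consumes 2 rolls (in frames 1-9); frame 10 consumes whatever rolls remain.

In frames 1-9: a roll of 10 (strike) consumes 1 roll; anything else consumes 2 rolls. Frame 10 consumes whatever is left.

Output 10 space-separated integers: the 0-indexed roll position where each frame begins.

Answer: 0 1 3 5 7 9 10 12 13 15

Derivation:
Frame 1 starts at roll index 0: roll=10 (strike), consumes 1 roll
Frame 2 starts at roll index 1: rolls=1,9 (sum=10), consumes 2 rolls
Frame 3 starts at roll index 3: rolls=4,5 (sum=9), consumes 2 rolls
Frame 4 starts at roll index 5: rolls=0,6 (sum=6), consumes 2 rolls
Frame 5 starts at roll index 7: rolls=2,8 (sum=10), consumes 2 rolls
Frame 6 starts at roll index 9: roll=10 (strike), consumes 1 roll
Frame 7 starts at roll index 10: rolls=5,5 (sum=10), consumes 2 rolls
Frame 8 starts at roll index 12: roll=10 (strike), consumes 1 roll
Frame 9 starts at roll index 13: rolls=4,4 (sum=8), consumes 2 rolls
Frame 10 starts at roll index 15: 2 remaining rolls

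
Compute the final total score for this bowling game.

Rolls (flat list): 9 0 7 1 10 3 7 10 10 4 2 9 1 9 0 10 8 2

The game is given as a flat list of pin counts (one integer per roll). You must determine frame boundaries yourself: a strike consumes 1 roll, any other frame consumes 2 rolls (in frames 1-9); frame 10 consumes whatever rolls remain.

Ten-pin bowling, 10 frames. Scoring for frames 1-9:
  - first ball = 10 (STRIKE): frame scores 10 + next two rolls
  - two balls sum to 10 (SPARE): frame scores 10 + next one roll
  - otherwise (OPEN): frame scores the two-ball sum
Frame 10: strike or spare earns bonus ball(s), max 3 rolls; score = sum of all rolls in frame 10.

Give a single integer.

Frame 1: OPEN (9+0=9). Cumulative: 9
Frame 2: OPEN (7+1=8). Cumulative: 17
Frame 3: STRIKE. 10 + next two rolls (3+7) = 20. Cumulative: 37
Frame 4: SPARE (3+7=10). 10 + next roll (10) = 20. Cumulative: 57
Frame 5: STRIKE. 10 + next two rolls (10+4) = 24. Cumulative: 81
Frame 6: STRIKE. 10 + next two rolls (4+2) = 16. Cumulative: 97
Frame 7: OPEN (4+2=6). Cumulative: 103
Frame 8: SPARE (9+1=10). 10 + next roll (9) = 19. Cumulative: 122
Frame 9: OPEN (9+0=9). Cumulative: 131
Frame 10: STRIKE. Sum of all frame-10 rolls (10+8+2) = 20. Cumulative: 151

Answer: 151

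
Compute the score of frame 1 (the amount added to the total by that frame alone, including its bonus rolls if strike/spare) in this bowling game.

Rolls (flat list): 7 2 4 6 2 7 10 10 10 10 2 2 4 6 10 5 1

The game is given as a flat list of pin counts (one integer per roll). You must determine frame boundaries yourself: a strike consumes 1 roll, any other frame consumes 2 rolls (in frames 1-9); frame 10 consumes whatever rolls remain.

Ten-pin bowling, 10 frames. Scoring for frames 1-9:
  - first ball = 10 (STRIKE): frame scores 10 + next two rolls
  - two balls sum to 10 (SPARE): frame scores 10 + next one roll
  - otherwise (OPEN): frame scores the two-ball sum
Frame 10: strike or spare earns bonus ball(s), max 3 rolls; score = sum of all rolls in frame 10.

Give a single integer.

Answer: 9

Derivation:
Frame 1: OPEN (7+2=9). Cumulative: 9
Frame 2: SPARE (4+6=10). 10 + next roll (2) = 12. Cumulative: 21
Frame 3: OPEN (2+7=9). Cumulative: 30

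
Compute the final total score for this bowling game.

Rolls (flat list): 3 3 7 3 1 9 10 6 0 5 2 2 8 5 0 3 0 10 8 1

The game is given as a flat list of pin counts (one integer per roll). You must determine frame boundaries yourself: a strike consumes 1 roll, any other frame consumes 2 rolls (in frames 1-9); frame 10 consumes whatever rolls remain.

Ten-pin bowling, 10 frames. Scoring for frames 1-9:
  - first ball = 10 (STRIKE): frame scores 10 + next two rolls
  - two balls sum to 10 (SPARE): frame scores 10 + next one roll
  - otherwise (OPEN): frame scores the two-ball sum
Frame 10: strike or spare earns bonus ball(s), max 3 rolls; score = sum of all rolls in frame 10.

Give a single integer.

Frame 1: OPEN (3+3=6). Cumulative: 6
Frame 2: SPARE (7+3=10). 10 + next roll (1) = 11. Cumulative: 17
Frame 3: SPARE (1+9=10). 10 + next roll (10) = 20. Cumulative: 37
Frame 4: STRIKE. 10 + next two rolls (6+0) = 16. Cumulative: 53
Frame 5: OPEN (6+0=6). Cumulative: 59
Frame 6: OPEN (5+2=7). Cumulative: 66
Frame 7: SPARE (2+8=10). 10 + next roll (5) = 15. Cumulative: 81
Frame 8: OPEN (5+0=5). Cumulative: 86
Frame 9: OPEN (3+0=3). Cumulative: 89
Frame 10: STRIKE. Sum of all frame-10 rolls (10+8+1) = 19. Cumulative: 108

Answer: 108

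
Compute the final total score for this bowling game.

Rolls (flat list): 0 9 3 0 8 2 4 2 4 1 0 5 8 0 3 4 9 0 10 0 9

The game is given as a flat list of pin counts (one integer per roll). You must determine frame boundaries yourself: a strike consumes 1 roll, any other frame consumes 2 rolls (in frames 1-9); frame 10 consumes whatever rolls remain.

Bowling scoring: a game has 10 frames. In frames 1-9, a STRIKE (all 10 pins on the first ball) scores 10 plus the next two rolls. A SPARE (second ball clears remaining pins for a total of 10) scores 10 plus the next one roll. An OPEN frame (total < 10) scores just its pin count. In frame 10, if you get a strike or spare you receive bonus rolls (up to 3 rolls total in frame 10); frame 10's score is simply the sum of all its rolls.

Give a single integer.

Answer: 85

Derivation:
Frame 1: OPEN (0+9=9). Cumulative: 9
Frame 2: OPEN (3+0=3). Cumulative: 12
Frame 3: SPARE (8+2=10). 10 + next roll (4) = 14. Cumulative: 26
Frame 4: OPEN (4+2=6). Cumulative: 32
Frame 5: OPEN (4+1=5). Cumulative: 37
Frame 6: OPEN (0+5=5). Cumulative: 42
Frame 7: OPEN (8+0=8). Cumulative: 50
Frame 8: OPEN (3+4=7). Cumulative: 57
Frame 9: OPEN (9+0=9). Cumulative: 66
Frame 10: STRIKE. Sum of all frame-10 rolls (10+0+9) = 19. Cumulative: 85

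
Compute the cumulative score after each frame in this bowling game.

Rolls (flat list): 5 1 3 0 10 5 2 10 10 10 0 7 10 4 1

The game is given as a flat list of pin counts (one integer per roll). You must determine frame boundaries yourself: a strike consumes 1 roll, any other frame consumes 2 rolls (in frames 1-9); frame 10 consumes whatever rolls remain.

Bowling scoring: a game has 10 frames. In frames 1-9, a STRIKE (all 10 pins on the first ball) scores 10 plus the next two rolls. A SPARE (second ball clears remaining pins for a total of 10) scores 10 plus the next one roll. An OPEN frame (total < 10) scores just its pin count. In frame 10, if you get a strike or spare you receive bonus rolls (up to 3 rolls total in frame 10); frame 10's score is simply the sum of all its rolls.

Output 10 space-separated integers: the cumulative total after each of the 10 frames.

Frame 1: OPEN (5+1=6). Cumulative: 6
Frame 2: OPEN (3+0=3). Cumulative: 9
Frame 3: STRIKE. 10 + next two rolls (5+2) = 17. Cumulative: 26
Frame 4: OPEN (5+2=7). Cumulative: 33
Frame 5: STRIKE. 10 + next two rolls (10+10) = 30. Cumulative: 63
Frame 6: STRIKE. 10 + next two rolls (10+0) = 20. Cumulative: 83
Frame 7: STRIKE. 10 + next two rolls (0+7) = 17. Cumulative: 100
Frame 8: OPEN (0+7=7). Cumulative: 107
Frame 9: STRIKE. 10 + next two rolls (4+1) = 15. Cumulative: 122
Frame 10: OPEN. Sum of all frame-10 rolls (4+1) = 5. Cumulative: 127

Answer: 6 9 26 33 63 83 100 107 122 127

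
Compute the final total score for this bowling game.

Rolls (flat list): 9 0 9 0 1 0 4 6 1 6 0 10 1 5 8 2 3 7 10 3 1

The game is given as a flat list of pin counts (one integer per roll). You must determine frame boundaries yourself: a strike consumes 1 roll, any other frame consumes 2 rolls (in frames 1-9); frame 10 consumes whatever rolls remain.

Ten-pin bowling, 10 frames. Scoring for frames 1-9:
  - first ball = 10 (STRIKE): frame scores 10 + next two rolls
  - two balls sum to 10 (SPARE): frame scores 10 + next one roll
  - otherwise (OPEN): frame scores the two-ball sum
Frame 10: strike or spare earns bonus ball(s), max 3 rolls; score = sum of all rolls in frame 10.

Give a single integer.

Frame 1: OPEN (9+0=9). Cumulative: 9
Frame 2: OPEN (9+0=9). Cumulative: 18
Frame 3: OPEN (1+0=1). Cumulative: 19
Frame 4: SPARE (4+6=10). 10 + next roll (1) = 11. Cumulative: 30
Frame 5: OPEN (1+6=7). Cumulative: 37
Frame 6: SPARE (0+10=10). 10 + next roll (1) = 11. Cumulative: 48
Frame 7: OPEN (1+5=6). Cumulative: 54
Frame 8: SPARE (8+2=10). 10 + next roll (3) = 13. Cumulative: 67
Frame 9: SPARE (3+7=10). 10 + next roll (10) = 20. Cumulative: 87
Frame 10: STRIKE. Sum of all frame-10 rolls (10+3+1) = 14. Cumulative: 101

Answer: 101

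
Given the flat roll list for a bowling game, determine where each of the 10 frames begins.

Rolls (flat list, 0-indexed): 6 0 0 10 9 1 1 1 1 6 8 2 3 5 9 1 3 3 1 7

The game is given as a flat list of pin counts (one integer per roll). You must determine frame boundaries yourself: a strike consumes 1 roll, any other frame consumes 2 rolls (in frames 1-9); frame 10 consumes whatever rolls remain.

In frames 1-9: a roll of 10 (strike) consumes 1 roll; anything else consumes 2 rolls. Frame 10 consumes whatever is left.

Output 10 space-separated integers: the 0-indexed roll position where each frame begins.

Answer: 0 2 4 6 8 10 12 14 16 18

Derivation:
Frame 1 starts at roll index 0: rolls=6,0 (sum=6), consumes 2 rolls
Frame 2 starts at roll index 2: rolls=0,10 (sum=10), consumes 2 rolls
Frame 3 starts at roll index 4: rolls=9,1 (sum=10), consumes 2 rolls
Frame 4 starts at roll index 6: rolls=1,1 (sum=2), consumes 2 rolls
Frame 5 starts at roll index 8: rolls=1,6 (sum=7), consumes 2 rolls
Frame 6 starts at roll index 10: rolls=8,2 (sum=10), consumes 2 rolls
Frame 7 starts at roll index 12: rolls=3,5 (sum=8), consumes 2 rolls
Frame 8 starts at roll index 14: rolls=9,1 (sum=10), consumes 2 rolls
Frame 9 starts at roll index 16: rolls=3,3 (sum=6), consumes 2 rolls
Frame 10 starts at roll index 18: 2 remaining rolls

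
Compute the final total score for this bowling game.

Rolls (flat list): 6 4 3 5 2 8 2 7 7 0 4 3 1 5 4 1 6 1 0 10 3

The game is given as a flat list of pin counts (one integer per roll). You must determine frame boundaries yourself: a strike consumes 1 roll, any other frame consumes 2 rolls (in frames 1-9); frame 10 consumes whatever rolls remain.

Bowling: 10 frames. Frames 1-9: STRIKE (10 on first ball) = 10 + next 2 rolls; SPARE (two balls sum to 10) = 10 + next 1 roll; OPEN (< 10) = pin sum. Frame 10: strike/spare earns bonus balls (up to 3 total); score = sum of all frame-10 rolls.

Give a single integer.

Frame 1: SPARE (6+4=10). 10 + next roll (3) = 13. Cumulative: 13
Frame 2: OPEN (3+5=8). Cumulative: 21
Frame 3: SPARE (2+8=10). 10 + next roll (2) = 12. Cumulative: 33
Frame 4: OPEN (2+7=9). Cumulative: 42
Frame 5: OPEN (7+0=7). Cumulative: 49
Frame 6: OPEN (4+3=7). Cumulative: 56
Frame 7: OPEN (1+5=6). Cumulative: 62
Frame 8: OPEN (4+1=5). Cumulative: 67
Frame 9: OPEN (6+1=7). Cumulative: 74
Frame 10: SPARE. Sum of all frame-10 rolls (0+10+3) = 13. Cumulative: 87

Answer: 87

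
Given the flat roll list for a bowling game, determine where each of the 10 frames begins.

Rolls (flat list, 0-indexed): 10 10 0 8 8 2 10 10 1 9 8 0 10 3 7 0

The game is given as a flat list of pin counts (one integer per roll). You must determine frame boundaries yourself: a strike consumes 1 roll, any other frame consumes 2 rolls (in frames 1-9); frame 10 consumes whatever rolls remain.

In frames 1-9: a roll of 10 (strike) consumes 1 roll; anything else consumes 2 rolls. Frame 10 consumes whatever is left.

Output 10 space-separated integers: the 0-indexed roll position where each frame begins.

Answer: 0 1 2 4 6 7 8 10 12 13

Derivation:
Frame 1 starts at roll index 0: roll=10 (strike), consumes 1 roll
Frame 2 starts at roll index 1: roll=10 (strike), consumes 1 roll
Frame 3 starts at roll index 2: rolls=0,8 (sum=8), consumes 2 rolls
Frame 4 starts at roll index 4: rolls=8,2 (sum=10), consumes 2 rolls
Frame 5 starts at roll index 6: roll=10 (strike), consumes 1 roll
Frame 6 starts at roll index 7: roll=10 (strike), consumes 1 roll
Frame 7 starts at roll index 8: rolls=1,9 (sum=10), consumes 2 rolls
Frame 8 starts at roll index 10: rolls=8,0 (sum=8), consumes 2 rolls
Frame 9 starts at roll index 12: roll=10 (strike), consumes 1 roll
Frame 10 starts at roll index 13: 3 remaining rolls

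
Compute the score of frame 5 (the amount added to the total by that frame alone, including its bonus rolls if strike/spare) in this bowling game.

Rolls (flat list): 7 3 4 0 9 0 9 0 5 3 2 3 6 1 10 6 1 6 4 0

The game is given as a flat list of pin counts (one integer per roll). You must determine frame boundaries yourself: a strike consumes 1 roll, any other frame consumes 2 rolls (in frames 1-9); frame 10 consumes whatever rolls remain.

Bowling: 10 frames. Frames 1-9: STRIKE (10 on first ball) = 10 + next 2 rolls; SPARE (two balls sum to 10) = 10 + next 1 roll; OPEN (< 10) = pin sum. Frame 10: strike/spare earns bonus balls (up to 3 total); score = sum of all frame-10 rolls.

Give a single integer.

Answer: 8

Derivation:
Frame 1: SPARE (7+3=10). 10 + next roll (4) = 14. Cumulative: 14
Frame 2: OPEN (4+0=4). Cumulative: 18
Frame 3: OPEN (9+0=9). Cumulative: 27
Frame 4: OPEN (9+0=9). Cumulative: 36
Frame 5: OPEN (5+3=8). Cumulative: 44
Frame 6: OPEN (2+3=5). Cumulative: 49
Frame 7: OPEN (6+1=7). Cumulative: 56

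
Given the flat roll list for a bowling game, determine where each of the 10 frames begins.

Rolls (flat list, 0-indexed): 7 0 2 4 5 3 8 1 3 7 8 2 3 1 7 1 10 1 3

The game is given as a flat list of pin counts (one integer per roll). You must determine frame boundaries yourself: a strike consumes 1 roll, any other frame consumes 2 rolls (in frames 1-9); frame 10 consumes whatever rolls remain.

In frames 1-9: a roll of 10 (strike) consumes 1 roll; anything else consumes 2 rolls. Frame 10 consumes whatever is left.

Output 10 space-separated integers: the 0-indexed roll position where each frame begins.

Answer: 0 2 4 6 8 10 12 14 16 17

Derivation:
Frame 1 starts at roll index 0: rolls=7,0 (sum=7), consumes 2 rolls
Frame 2 starts at roll index 2: rolls=2,4 (sum=6), consumes 2 rolls
Frame 3 starts at roll index 4: rolls=5,3 (sum=8), consumes 2 rolls
Frame 4 starts at roll index 6: rolls=8,1 (sum=9), consumes 2 rolls
Frame 5 starts at roll index 8: rolls=3,7 (sum=10), consumes 2 rolls
Frame 6 starts at roll index 10: rolls=8,2 (sum=10), consumes 2 rolls
Frame 7 starts at roll index 12: rolls=3,1 (sum=4), consumes 2 rolls
Frame 8 starts at roll index 14: rolls=7,1 (sum=8), consumes 2 rolls
Frame 9 starts at roll index 16: roll=10 (strike), consumes 1 roll
Frame 10 starts at roll index 17: 2 remaining rolls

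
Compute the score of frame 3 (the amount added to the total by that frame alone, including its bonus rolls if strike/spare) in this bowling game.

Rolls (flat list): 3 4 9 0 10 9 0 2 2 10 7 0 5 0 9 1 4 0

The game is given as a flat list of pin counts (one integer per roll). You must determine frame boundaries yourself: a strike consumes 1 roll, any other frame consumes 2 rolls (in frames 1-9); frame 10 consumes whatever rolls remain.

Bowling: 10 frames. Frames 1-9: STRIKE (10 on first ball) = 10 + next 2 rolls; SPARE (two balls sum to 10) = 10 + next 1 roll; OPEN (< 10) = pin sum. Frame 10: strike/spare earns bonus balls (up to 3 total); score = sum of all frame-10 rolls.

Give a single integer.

Frame 1: OPEN (3+4=7). Cumulative: 7
Frame 2: OPEN (9+0=9). Cumulative: 16
Frame 3: STRIKE. 10 + next two rolls (9+0) = 19. Cumulative: 35
Frame 4: OPEN (9+0=9). Cumulative: 44
Frame 5: OPEN (2+2=4). Cumulative: 48

Answer: 19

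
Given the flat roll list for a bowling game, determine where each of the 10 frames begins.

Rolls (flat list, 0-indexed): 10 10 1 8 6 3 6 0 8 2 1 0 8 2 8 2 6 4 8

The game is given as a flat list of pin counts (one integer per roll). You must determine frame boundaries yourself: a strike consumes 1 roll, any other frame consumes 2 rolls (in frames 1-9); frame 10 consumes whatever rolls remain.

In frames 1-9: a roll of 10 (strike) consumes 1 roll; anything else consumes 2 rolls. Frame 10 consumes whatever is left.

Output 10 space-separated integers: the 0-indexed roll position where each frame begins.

Answer: 0 1 2 4 6 8 10 12 14 16

Derivation:
Frame 1 starts at roll index 0: roll=10 (strike), consumes 1 roll
Frame 2 starts at roll index 1: roll=10 (strike), consumes 1 roll
Frame 3 starts at roll index 2: rolls=1,8 (sum=9), consumes 2 rolls
Frame 4 starts at roll index 4: rolls=6,3 (sum=9), consumes 2 rolls
Frame 5 starts at roll index 6: rolls=6,0 (sum=6), consumes 2 rolls
Frame 6 starts at roll index 8: rolls=8,2 (sum=10), consumes 2 rolls
Frame 7 starts at roll index 10: rolls=1,0 (sum=1), consumes 2 rolls
Frame 8 starts at roll index 12: rolls=8,2 (sum=10), consumes 2 rolls
Frame 9 starts at roll index 14: rolls=8,2 (sum=10), consumes 2 rolls
Frame 10 starts at roll index 16: 3 remaining rolls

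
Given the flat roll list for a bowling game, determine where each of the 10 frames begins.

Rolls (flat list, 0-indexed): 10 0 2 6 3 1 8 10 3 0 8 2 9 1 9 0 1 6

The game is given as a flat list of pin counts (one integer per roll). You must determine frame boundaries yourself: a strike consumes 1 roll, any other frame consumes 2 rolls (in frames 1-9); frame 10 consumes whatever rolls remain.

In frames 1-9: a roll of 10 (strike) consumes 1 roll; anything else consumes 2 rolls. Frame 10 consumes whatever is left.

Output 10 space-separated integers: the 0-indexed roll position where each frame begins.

Frame 1 starts at roll index 0: roll=10 (strike), consumes 1 roll
Frame 2 starts at roll index 1: rolls=0,2 (sum=2), consumes 2 rolls
Frame 3 starts at roll index 3: rolls=6,3 (sum=9), consumes 2 rolls
Frame 4 starts at roll index 5: rolls=1,8 (sum=9), consumes 2 rolls
Frame 5 starts at roll index 7: roll=10 (strike), consumes 1 roll
Frame 6 starts at roll index 8: rolls=3,0 (sum=3), consumes 2 rolls
Frame 7 starts at roll index 10: rolls=8,2 (sum=10), consumes 2 rolls
Frame 8 starts at roll index 12: rolls=9,1 (sum=10), consumes 2 rolls
Frame 9 starts at roll index 14: rolls=9,0 (sum=9), consumes 2 rolls
Frame 10 starts at roll index 16: 2 remaining rolls

Answer: 0 1 3 5 7 8 10 12 14 16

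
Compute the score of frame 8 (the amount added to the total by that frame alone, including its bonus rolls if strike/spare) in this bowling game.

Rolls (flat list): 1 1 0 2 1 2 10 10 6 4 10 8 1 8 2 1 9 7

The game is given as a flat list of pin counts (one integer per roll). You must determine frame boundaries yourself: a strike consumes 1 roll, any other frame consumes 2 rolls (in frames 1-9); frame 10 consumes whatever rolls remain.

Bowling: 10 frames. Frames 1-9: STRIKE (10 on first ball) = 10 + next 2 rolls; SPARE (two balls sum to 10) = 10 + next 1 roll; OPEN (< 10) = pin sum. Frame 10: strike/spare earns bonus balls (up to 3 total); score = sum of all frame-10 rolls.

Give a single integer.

Frame 1: OPEN (1+1=2). Cumulative: 2
Frame 2: OPEN (0+2=2). Cumulative: 4
Frame 3: OPEN (1+2=3). Cumulative: 7
Frame 4: STRIKE. 10 + next two rolls (10+6) = 26. Cumulative: 33
Frame 5: STRIKE. 10 + next two rolls (6+4) = 20. Cumulative: 53
Frame 6: SPARE (6+4=10). 10 + next roll (10) = 20. Cumulative: 73
Frame 7: STRIKE. 10 + next two rolls (8+1) = 19. Cumulative: 92
Frame 8: OPEN (8+1=9). Cumulative: 101
Frame 9: SPARE (8+2=10). 10 + next roll (1) = 11. Cumulative: 112
Frame 10: SPARE. Sum of all frame-10 rolls (1+9+7) = 17. Cumulative: 129

Answer: 9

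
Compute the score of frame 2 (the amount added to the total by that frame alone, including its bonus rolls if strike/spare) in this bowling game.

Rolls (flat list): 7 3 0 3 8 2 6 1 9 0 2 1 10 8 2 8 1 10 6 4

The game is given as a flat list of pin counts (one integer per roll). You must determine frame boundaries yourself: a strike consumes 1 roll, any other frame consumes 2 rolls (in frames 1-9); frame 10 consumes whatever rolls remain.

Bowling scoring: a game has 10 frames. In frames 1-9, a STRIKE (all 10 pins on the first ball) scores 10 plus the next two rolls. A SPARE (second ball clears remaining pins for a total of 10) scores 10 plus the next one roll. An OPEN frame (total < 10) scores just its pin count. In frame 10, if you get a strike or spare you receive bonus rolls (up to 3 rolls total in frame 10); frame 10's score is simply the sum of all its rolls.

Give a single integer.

Answer: 3

Derivation:
Frame 1: SPARE (7+3=10). 10 + next roll (0) = 10. Cumulative: 10
Frame 2: OPEN (0+3=3). Cumulative: 13
Frame 3: SPARE (8+2=10). 10 + next roll (6) = 16. Cumulative: 29
Frame 4: OPEN (6+1=7). Cumulative: 36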